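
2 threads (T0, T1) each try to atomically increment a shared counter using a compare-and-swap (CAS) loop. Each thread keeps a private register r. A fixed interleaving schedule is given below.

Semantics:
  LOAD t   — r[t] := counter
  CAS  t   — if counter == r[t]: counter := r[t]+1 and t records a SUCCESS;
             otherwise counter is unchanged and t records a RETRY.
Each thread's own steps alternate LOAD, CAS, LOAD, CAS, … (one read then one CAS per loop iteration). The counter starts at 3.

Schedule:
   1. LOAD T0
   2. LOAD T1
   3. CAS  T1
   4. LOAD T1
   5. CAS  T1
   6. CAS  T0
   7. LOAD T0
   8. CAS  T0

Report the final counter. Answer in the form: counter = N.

counter = 6

[1] T0.load  rd  (counter 3, T0.r 3)
[2] T1.load  rd  (counter 3, T1.r 3)
[3] T1.cas  hit  (counter 4, T1.r 3)
[4] T1.load  rd  (counter 4, T1.r 4)
[5] T1.cas  hit  (counter 5, T1.r 4)
[6] T0.cas  miss  (counter 5, T0.r 3)
[7] T0.load  rd  (counter 5, T0.r 5)
[8] T0.cas  hit  (counter 6, T0.r 5)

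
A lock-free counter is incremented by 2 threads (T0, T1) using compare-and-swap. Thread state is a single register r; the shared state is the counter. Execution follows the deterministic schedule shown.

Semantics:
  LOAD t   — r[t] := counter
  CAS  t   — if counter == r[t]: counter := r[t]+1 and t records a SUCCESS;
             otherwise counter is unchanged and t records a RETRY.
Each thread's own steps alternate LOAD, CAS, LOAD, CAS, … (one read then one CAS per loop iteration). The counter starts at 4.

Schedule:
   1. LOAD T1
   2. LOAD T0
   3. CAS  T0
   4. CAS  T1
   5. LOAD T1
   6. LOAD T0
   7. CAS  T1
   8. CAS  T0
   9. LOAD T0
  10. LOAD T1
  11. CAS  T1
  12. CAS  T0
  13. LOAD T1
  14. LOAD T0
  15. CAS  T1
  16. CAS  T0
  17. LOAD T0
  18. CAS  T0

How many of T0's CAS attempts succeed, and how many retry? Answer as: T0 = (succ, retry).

T0 = (2, 3)

[1] T1.load  rd  (counter 4, T1.r 4)
[2] T0.load  rd  (counter 4, T0.r 4)
[3] T0.cas  hit  (counter 5, T0.r 4)
[4] T1.cas  miss  (counter 5, T1.r 4)
[5] T1.load  rd  (counter 5, T1.r 5)
[6] T0.load  rd  (counter 5, T0.r 5)
[7] T1.cas  hit  (counter 6, T1.r 5)
[8] T0.cas  miss  (counter 6, T0.r 5)
[9] T0.load  rd  (counter 6, T0.r 6)
[10] T1.load  rd  (counter 6, T1.r 6)
[11] T1.cas  hit  (counter 7, T1.r 6)
[12] T0.cas  miss  (counter 7, T0.r 6)
[13] T1.load  rd  (counter 7, T1.r 7)
[14] T0.load  rd  (counter 7, T0.r 7)
[15] T1.cas  hit  (counter 8, T1.r 7)
[16] T0.cas  miss  (counter 8, T0.r 7)
[17] T0.load  rd  (counter 8, T0.r 8)
[18] T0.cas  hit  (counter 9, T0.r 8)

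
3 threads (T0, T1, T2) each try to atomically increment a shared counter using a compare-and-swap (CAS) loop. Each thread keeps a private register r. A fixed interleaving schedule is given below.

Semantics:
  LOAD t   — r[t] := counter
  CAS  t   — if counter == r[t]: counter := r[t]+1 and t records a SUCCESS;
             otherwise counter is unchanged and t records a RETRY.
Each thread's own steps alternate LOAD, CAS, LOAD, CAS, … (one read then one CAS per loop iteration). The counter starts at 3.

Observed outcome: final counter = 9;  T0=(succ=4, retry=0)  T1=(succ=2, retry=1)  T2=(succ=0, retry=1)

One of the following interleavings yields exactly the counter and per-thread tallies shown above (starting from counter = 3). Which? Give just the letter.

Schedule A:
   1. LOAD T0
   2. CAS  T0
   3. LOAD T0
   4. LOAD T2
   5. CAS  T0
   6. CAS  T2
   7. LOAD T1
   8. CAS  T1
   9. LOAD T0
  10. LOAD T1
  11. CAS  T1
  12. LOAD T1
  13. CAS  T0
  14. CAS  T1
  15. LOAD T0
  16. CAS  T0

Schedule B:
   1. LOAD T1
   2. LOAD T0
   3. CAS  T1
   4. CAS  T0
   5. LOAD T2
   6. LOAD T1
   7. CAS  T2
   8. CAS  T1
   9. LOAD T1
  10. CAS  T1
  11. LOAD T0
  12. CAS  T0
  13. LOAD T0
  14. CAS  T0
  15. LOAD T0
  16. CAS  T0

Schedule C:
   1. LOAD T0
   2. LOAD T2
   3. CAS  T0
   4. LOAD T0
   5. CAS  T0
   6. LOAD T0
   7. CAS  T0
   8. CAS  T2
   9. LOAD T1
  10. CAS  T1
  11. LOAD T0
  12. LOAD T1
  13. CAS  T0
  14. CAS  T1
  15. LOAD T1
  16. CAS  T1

Run C:
#1 T0 reads 3
#2 T2 reads 3
#3 T0 CAS(3→4) writes; counter now 4
#4 T0 reads 4
#5 T0 CAS(4→5) writes; counter now 5
#6 T0 reads 5
#7 T0 CAS(5→6) writes; counter now 6
#8 T2 CAS(3→4) fails; counter now 6
#9 T1 reads 6
#10 T1 CAS(6→7) writes; counter now 7
#11 T0 reads 7
#12 T1 reads 7
#13 T0 CAS(7→8) writes; counter now 8
#14 T1 CAS(7→8) fails; counter now 8
#15 T1 reads 8
#16 T1 CAS(8→9) writes; counter now 9

C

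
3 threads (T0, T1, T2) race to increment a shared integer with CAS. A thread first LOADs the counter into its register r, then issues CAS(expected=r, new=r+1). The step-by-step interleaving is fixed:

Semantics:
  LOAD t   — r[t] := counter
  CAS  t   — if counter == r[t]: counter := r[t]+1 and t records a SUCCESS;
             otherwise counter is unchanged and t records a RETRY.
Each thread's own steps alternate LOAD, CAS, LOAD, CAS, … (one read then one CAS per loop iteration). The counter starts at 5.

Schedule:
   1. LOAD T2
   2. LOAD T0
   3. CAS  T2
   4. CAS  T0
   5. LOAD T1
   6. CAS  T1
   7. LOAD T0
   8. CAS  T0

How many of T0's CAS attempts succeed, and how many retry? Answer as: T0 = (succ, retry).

T0 = (1, 1)

   1) LOAD T2:  M=5  r_T2=5
   2) LOAD T0:  M=5  r_T0=5
   3) CAS  T2:  M=6  r_T2=5 ✓
   4) CAS  T0:  M=6  r_T0=5 ✗
   5) LOAD T1:  M=6  r_T1=6
   6) CAS  T1:  M=7  r_T1=6 ✓
   7) LOAD T0:  M=7  r_T0=7
   8) CAS  T0:  M=8  r_T0=7 ✓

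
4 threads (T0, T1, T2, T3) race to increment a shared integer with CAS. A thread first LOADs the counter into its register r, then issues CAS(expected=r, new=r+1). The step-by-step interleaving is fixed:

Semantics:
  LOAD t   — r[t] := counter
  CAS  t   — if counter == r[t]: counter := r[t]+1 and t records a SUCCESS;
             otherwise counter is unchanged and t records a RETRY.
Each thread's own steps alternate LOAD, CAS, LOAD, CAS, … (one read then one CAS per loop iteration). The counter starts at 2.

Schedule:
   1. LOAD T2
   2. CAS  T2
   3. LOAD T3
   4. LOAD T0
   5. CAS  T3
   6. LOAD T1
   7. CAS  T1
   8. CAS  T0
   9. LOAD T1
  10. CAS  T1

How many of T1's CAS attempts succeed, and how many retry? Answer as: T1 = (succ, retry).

   1) LOAD T2:  M=2  r_T2=2
   2) CAS  T2:  M=3  r_T2=2 ✓
   3) LOAD T3:  M=3  r_T3=3
   4) LOAD T0:  M=3  r_T0=3
   5) CAS  T3:  M=4  r_T3=3 ✓
   6) LOAD T1:  M=4  r_T1=4
   7) CAS  T1:  M=5  r_T1=4 ✓
   8) CAS  T0:  M=5  r_T0=3 ✗
   9) LOAD T1:  M=5  r_T1=5
  10) CAS  T1:  M=6  r_T1=5 ✓

T1 = (2, 0)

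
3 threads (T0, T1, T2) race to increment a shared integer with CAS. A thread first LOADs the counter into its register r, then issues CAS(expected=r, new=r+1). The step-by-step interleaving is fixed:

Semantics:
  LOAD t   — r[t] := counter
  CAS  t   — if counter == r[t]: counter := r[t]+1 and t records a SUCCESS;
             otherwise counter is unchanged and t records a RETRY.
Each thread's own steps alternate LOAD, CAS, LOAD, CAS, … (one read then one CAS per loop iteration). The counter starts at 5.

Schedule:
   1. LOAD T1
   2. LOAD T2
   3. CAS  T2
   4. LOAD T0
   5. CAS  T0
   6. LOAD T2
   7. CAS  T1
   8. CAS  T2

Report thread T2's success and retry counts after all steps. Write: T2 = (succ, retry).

T2 = (2, 0)

[1] T1.load  rd  (counter 5, T1.r 5)
[2] T2.load  rd  (counter 5, T2.r 5)
[3] T2.cas  hit  (counter 6, T2.r 5)
[4] T0.load  rd  (counter 6, T0.r 6)
[5] T0.cas  hit  (counter 7, T0.r 6)
[6] T2.load  rd  (counter 7, T2.r 7)
[7] T1.cas  miss  (counter 7, T1.r 5)
[8] T2.cas  hit  (counter 8, T2.r 7)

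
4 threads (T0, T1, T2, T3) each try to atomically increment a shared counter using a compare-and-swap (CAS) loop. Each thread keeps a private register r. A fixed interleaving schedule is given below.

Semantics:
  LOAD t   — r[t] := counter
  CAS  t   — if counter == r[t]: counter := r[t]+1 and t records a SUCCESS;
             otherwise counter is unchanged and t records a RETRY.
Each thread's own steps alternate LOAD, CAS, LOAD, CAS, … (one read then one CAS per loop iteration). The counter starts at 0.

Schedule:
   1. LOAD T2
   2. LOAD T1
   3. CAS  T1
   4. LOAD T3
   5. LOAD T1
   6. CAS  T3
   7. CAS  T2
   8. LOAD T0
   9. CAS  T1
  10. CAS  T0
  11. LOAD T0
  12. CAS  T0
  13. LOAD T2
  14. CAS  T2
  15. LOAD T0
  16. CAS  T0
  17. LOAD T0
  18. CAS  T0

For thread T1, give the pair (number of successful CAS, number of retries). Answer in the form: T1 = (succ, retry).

T1 = (1, 1)

step 1: T2 LOAD ⇒ load; ctr=0 reg=0
step 2: T1 LOAD ⇒ load; ctr=0 reg=0
step 3: T1 CAS ⇒ ok; ctr=1 reg=0
step 4: T3 LOAD ⇒ load; ctr=1 reg=1
step 5: T1 LOAD ⇒ load; ctr=1 reg=1
step 6: T3 CAS ⇒ ok; ctr=2 reg=1
step 7: T2 CAS ⇒ retry; ctr=2 reg=0
step 8: T0 LOAD ⇒ load; ctr=2 reg=2
step 9: T1 CAS ⇒ retry; ctr=2 reg=1
step 10: T0 CAS ⇒ ok; ctr=3 reg=2
step 11: T0 LOAD ⇒ load; ctr=3 reg=3
step 12: T0 CAS ⇒ ok; ctr=4 reg=3
step 13: T2 LOAD ⇒ load; ctr=4 reg=4
step 14: T2 CAS ⇒ ok; ctr=5 reg=4
step 15: T0 LOAD ⇒ load; ctr=5 reg=5
step 16: T0 CAS ⇒ ok; ctr=6 reg=5
step 17: T0 LOAD ⇒ load; ctr=6 reg=6
step 18: T0 CAS ⇒ ok; ctr=7 reg=6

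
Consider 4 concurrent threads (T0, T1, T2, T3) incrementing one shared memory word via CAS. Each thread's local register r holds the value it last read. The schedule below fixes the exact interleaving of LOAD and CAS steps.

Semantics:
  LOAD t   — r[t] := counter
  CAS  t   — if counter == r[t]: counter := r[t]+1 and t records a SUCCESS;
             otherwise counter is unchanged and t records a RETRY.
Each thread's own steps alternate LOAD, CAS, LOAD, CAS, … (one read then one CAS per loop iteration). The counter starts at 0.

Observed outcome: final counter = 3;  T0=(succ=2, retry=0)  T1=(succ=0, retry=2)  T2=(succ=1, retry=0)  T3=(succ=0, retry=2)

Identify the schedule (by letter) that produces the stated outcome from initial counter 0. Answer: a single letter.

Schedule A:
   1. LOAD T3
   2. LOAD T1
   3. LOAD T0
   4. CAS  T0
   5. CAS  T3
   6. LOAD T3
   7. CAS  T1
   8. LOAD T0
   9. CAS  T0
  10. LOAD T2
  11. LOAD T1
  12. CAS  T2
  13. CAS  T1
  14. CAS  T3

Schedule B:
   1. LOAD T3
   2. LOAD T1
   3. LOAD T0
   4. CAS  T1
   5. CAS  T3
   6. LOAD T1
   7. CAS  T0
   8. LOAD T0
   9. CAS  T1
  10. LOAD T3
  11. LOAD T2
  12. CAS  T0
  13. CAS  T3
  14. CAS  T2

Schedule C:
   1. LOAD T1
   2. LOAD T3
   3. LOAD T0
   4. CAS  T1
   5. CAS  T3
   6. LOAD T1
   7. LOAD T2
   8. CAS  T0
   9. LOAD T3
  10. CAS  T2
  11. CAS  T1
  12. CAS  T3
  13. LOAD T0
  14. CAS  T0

Simulating candidate A:
   1) LOAD T3:  M=0  r_T3=0
   2) LOAD T1:  M=0  r_T1=0
   3) LOAD T0:  M=0  r_T0=0
   4) CAS  T0:  M=1  r_T0=0 ✓
   5) CAS  T3:  M=1  r_T3=0 ✗
   6) LOAD T3:  M=1  r_T3=1
   7) CAS  T1:  M=1  r_T1=0 ✗
   8) LOAD T0:  M=1  r_T0=1
   9) CAS  T0:  M=2  r_T0=1 ✓
  10) LOAD T2:  M=2  r_T2=2
  11) LOAD T1:  M=2  r_T1=2
  12) CAS  T2:  M=3  r_T2=2 ✓
  13) CAS  T1:  M=3  r_T1=2 ✗
  14) CAS  T3:  M=3  r_T3=1 ✗

A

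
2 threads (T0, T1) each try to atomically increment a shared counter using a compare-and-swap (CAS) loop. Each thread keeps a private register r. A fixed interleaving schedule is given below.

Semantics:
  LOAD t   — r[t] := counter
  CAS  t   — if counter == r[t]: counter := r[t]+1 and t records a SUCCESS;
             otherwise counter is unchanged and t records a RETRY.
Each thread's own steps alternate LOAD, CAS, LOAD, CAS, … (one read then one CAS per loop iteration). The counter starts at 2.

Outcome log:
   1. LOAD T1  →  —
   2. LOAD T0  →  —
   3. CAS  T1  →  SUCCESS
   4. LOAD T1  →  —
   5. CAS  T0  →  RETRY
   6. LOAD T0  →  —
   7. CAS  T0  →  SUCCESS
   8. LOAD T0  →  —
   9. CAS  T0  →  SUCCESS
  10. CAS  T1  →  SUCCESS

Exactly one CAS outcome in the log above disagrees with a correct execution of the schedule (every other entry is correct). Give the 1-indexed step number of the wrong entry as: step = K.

step = 10

Correct run:
[1] T1.load  rd  (counter 2, T1.r 2)
[2] T0.load  rd  (counter 2, T0.r 2)
[3] T1.cas  hit  (counter 3, T1.r 2)
[4] T1.load  rd  (counter 3, T1.r 3)
[5] T0.cas  miss  (counter 3, T0.r 2)
[6] T0.load  rd  (counter 3, T0.r 3)
[7] T0.cas  hit  (counter 4, T0.r 3)
[8] T0.load  rd  (counter 4, T0.r 4)
[9] T0.cas  hit  (counter 5, T0.r 4)
[10] T1.cas  miss  (counter 5, T1.r 3)
Log disagrees first at step 10.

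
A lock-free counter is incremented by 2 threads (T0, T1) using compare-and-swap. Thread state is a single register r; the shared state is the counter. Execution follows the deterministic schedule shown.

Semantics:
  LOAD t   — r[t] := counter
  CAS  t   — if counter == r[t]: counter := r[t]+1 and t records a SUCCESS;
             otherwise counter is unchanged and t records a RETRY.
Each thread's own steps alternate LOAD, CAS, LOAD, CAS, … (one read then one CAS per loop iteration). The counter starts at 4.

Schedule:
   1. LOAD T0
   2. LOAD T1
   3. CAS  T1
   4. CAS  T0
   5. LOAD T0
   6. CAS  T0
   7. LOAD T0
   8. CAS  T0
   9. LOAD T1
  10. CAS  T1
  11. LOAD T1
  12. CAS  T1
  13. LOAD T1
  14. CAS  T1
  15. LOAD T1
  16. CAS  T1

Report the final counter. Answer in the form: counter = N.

#1 T0 reads 4
#2 T1 reads 4
#3 T1 CAS(4→5) writes; counter now 5
#4 T0 CAS(4→5) fails; counter now 5
#5 T0 reads 5
#6 T0 CAS(5→6) writes; counter now 6
#7 T0 reads 6
#8 T0 CAS(6→7) writes; counter now 7
#9 T1 reads 7
#10 T1 CAS(7→8) writes; counter now 8
#11 T1 reads 8
#12 T1 CAS(8→9) writes; counter now 9
#13 T1 reads 9
#14 T1 CAS(9→10) writes; counter now 10
#15 T1 reads 10
#16 T1 CAS(10→11) writes; counter now 11

counter = 11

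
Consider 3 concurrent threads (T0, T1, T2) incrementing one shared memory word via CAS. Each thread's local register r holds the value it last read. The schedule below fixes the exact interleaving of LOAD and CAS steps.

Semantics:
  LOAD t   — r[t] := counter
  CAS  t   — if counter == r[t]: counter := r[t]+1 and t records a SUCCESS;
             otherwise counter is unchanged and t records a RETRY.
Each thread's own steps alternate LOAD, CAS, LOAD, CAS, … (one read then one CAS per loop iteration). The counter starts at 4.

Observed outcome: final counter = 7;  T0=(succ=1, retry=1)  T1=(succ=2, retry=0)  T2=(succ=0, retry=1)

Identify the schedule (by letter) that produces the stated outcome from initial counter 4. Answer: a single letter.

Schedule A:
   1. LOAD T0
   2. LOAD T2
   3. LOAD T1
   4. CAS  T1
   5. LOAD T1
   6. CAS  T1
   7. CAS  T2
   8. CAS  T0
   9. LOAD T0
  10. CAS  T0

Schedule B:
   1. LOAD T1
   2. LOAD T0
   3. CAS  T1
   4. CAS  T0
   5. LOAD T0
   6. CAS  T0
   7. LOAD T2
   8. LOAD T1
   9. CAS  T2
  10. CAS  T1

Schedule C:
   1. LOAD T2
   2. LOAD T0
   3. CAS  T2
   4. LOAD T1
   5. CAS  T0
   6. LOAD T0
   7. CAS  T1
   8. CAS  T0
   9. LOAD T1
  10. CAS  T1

A

Simulating candidate A:
T0 LOAD — after: cnt=4, r=4 — load
T2 LOAD — after: cnt=4, r=4 — load
T1 LOAD — after: cnt=4, r=4 — load
T1 CAS — after: cnt=5, r=4 — ok
T1 LOAD — after: cnt=5, r=5 — load
T1 CAS — after: cnt=6, r=5 — ok
T2 CAS — after: cnt=6, r=4 — retry
T0 CAS — after: cnt=6, r=4 — retry
T0 LOAD — after: cnt=6, r=6 — load
T0 CAS — after: cnt=7, r=6 — ok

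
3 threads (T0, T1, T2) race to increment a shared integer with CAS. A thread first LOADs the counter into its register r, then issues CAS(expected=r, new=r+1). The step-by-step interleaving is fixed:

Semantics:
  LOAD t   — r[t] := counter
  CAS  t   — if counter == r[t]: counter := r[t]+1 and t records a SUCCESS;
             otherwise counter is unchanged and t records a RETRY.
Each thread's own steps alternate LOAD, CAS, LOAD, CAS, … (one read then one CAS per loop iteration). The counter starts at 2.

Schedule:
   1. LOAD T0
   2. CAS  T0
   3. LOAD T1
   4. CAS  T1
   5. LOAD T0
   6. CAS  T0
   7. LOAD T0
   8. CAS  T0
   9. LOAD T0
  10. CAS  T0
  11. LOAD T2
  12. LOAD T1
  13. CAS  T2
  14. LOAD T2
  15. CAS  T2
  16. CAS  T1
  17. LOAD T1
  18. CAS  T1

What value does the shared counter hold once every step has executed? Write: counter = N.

counter = 10

step 1: T0 LOAD ⇒ load; ctr=2 reg=2
step 2: T0 CAS ⇒ ok; ctr=3 reg=2
step 3: T1 LOAD ⇒ load; ctr=3 reg=3
step 4: T1 CAS ⇒ ok; ctr=4 reg=3
step 5: T0 LOAD ⇒ load; ctr=4 reg=4
step 6: T0 CAS ⇒ ok; ctr=5 reg=4
step 7: T0 LOAD ⇒ load; ctr=5 reg=5
step 8: T0 CAS ⇒ ok; ctr=6 reg=5
step 9: T0 LOAD ⇒ load; ctr=6 reg=6
step 10: T0 CAS ⇒ ok; ctr=7 reg=6
step 11: T2 LOAD ⇒ load; ctr=7 reg=7
step 12: T1 LOAD ⇒ load; ctr=7 reg=7
step 13: T2 CAS ⇒ ok; ctr=8 reg=7
step 14: T2 LOAD ⇒ load; ctr=8 reg=8
step 15: T2 CAS ⇒ ok; ctr=9 reg=8
step 16: T1 CAS ⇒ retry; ctr=9 reg=7
step 17: T1 LOAD ⇒ load; ctr=9 reg=9
step 18: T1 CAS ⇒ ok; ctr=10 reg=9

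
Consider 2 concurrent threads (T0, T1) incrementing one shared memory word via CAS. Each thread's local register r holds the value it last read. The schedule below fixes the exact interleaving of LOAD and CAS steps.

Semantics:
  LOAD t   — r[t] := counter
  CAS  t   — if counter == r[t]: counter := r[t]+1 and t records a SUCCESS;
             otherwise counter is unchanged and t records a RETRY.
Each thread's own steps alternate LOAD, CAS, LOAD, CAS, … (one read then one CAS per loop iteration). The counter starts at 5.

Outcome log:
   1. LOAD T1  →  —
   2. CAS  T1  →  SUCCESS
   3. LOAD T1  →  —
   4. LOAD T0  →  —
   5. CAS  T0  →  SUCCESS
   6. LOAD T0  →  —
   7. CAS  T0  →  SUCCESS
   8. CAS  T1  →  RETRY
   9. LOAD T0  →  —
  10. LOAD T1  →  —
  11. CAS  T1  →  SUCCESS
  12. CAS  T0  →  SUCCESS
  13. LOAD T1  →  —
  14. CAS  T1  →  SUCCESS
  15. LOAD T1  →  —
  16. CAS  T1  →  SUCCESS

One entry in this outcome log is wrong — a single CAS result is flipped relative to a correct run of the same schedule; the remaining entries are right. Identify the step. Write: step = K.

step = 12

Correct run:
1. LOAD T1 → mem=5 r[T1]=5 [LOAD]
2. CAS T1 → mem=6 r[T1]=5 [OK]
3. LOAD T1 → mem=6 r[T1]=6 [LOAD]
4. LOAD T0 → mem=6 r[T0]=6 [LOAD]
5. CAS T0 → mem=7 r[T0]=6 [OK]
6. LOAD T0 → mem=7 r[T0]=7 [LOAD]
7. CAS T0 → mem=8 r[T0]=7 [OK]
8. CAS T1 → mem=8 r[T1]=6 [RETRY]
9. LOAD T0 → mem=8 r[T0]=8 [LOAD]
10. LOAD T1 → mem=8 r[T1]=8 [LOAD]
11. CAS T1 → mem=9 r[T1]=8 [OK]
12. CAS T0 → mem=9 r[T0]=8 [RETRY]
13. LOAD T1 → mem=9 r[T1]=9 [LOAD]
14. CAS T1 → mem=10 r[T1]=9 [OK]
15. LOAD T1 → mem=10 r[T1]=10 [LOAD]
16. CAS T1 → mem=11 r[T1]=10 [OK]
Flip is step 12.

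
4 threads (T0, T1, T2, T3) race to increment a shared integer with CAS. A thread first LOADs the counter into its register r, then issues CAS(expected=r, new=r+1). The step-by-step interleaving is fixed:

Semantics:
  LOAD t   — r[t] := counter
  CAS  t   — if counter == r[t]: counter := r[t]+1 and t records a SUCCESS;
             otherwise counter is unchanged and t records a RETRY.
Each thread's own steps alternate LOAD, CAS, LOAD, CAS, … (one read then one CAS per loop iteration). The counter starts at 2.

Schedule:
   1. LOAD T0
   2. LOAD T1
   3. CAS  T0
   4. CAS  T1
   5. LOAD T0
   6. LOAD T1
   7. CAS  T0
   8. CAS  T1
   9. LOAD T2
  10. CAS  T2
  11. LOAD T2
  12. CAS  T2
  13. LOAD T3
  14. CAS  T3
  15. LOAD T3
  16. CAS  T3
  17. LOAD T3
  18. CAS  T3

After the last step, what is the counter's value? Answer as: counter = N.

counter = 9

#1 T0 reads 2
#2 T1 reads 2
#3 T0 CAS(2→3) writes; counter now 3
#4 T1 CAS(2→3) fails; counter now 3
#5 T0 reads 3
#6 T1 reads 3
#7 T0 CAS(3→4) writes; counter now 4
#8 T1 CAS(3→4) fails; counter now 4
#9 T2 reads 4
#10 T2 CAS(4→5) writes; counter now 5
#11 T2 reads 5
#12 T2 CAS(5→6) writes; counter now 6
#13 T3 reads 6
#14 T3 CAS(6→7) writes; counter now 7
#15 T3 reads 7
#16 T3 CAS(7→8) writes; counter now 8
#17 T3 reads 8
#18 T3 CAS(8→9) writes; counter now 9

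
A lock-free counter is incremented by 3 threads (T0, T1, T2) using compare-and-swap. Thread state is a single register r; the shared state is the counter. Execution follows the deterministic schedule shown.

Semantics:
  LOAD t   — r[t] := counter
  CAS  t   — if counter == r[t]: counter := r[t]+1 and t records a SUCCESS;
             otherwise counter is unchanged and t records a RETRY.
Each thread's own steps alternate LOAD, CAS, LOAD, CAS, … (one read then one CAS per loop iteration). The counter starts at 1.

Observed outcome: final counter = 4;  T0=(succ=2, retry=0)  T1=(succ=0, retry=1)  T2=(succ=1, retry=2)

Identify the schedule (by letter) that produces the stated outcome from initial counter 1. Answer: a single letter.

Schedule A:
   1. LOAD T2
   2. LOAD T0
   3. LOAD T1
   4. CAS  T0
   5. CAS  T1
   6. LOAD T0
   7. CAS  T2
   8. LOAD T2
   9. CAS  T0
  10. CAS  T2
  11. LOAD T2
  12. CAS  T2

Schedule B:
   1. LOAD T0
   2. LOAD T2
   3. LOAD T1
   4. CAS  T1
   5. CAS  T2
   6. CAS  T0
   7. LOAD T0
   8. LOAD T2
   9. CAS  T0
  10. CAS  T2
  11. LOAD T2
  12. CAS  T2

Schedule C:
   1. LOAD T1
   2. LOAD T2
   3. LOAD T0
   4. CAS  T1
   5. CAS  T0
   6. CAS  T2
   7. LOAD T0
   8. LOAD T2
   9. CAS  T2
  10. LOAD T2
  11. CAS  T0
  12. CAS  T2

Simulating candidate A:
   1) LOAD T2:  M=1  r_T2=1
   2) LOAD T0:  M=1  r_T0=1
   3) LOAD T1:  M=1  r_T1=1
   4) CAS  T0:  M=2  r_T0=1 ✓
   5) CAS  T1:  M=2  r_T1=1 ✗
   6) LOAD T0:  M=2  r_T0=2
   7) CAS  T2:  M=2  r_T2=1 ✗
   8) LOAD T2:  M=2  r_T2=2
   9) CAS  T0:  M=3  r_T0=2 ✓
  10) CAS  T2:  M=3  r_T2=2 ✗
  11) LOAD T2:  M=3  r_T2=3
  12) CAS  T2:  M=4  r_T2=3 ✓

A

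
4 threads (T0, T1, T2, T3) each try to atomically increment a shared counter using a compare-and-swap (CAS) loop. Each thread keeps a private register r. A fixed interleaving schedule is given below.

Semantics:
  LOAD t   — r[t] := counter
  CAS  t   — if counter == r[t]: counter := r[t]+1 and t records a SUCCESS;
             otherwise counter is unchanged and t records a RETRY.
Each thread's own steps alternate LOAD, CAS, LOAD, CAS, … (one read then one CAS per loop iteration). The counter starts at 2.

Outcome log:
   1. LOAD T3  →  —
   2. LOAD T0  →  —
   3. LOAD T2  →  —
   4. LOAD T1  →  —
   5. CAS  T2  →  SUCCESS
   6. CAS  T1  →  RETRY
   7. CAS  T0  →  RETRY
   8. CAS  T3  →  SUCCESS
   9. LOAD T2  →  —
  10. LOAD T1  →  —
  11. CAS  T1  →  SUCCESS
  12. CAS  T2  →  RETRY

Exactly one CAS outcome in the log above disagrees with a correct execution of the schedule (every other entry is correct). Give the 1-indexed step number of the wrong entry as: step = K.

Re-executing:
1. LOAD T3 → mem=2 r[T3]=2 [LOAD]
2. LOAD T0 → mem=2 r[T0]=2 [LOAD]
3. LOAD T2 → mem=2 r[T2]=2 [LOAD]
4. LOAD T1 → mem=2 r[T1]=2 [LOAD]
5. CAS T2 → mem=3 r[T2]=2 [OK]
6. CAS T1 → mem=3 r[T1]=2 [RETRY]
7. CAS T0 → mem=3 r[T0]=2 [RETRY]
8. CAS T3 → mem=3 r[T3]=2 [RETRY]
9. LOAD T2 → mem=3 r[T2]=3 [LOAD]
10. LOAD T1 → mem=3 r[T1]=3 [LOAD]
11. CAS T1 → mem=4 r[T1]=3 [OK]
12. CAS T2 → mem=4 r[T2]=3 [RETRY]
Flip is step 8.

step = 8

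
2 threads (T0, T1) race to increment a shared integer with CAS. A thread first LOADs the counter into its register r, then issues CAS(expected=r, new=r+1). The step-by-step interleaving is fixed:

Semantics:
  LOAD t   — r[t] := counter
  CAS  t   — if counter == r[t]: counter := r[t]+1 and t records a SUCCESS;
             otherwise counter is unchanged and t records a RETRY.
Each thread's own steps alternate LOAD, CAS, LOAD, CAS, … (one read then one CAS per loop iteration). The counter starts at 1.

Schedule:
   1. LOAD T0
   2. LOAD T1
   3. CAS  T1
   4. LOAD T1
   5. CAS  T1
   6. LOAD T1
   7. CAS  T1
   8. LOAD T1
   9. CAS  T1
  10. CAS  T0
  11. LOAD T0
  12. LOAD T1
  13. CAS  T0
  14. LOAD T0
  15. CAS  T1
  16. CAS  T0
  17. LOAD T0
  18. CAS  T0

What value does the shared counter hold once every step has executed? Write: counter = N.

[1] T0.load  rd  (counter 1, T0.r 1)
[2] T1.load  rd  (counter 1, T1.r 1)
[3] T1.cas  hit  (counter 2, T1.r 1)
[4] T1.load  rd  (counter 2, T1.r 2)
[5] T1.cas  hit  (counter 3, T1.r 2)
[6] T1.load  rd  (counter 3, T1.r 3)
[7] T1.cas  hit  (counter 4, T1.r 3)
[8] T1.load  rd  (counter 4, T1.r 4)
[9] T1.cas  hit  (counter 5, T1.r 4)
[10] T0.cas  miss  (counter 5, T0.r 1)
[11] T0.load  rd  (counter 5, T0.r 5)
[12] T1.load  rd  (counter 5, T1.r 5)
[13] T0.cas  hit  (counter 6, T0.r 5)
[14] T0.load  rd  (counter 6, T0.r 6)
[15] T1.cas  miss  (counter 6, T1.r 5)
[16] T0.cas  hit  (counter 7, T0.r 6)
[17] T0.load  rd  (counter 7, T0.r 7)
[18] T0.cas  hit  (counter 8, T0.r 7)

counter = 8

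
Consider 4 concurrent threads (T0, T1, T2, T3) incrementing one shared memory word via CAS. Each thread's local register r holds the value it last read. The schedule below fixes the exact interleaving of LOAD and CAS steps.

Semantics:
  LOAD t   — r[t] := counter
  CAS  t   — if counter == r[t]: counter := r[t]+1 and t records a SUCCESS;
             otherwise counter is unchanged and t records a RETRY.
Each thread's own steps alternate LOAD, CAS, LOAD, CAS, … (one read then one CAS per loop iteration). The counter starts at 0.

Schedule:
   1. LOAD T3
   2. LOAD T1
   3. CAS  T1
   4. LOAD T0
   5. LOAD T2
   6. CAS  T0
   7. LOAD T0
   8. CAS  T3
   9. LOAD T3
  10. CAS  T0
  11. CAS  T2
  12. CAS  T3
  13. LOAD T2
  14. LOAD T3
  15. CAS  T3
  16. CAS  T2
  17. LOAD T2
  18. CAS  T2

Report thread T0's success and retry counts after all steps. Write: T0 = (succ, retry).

T0 = (2, 0)

   1) LOAD T3:  M=0  r_T3=0
   2) LOAD T1:  M=0  r_T1=0
   3) CAS  T1:  M=1  r_T1=0 ✓
   4) LOAD T0:  M=1  r_T0=1
   5) LOAD T2:  M=1  r_T2=1
   6) CAS  T0:  M=2  r_T0=1 ✓
   7) LOAD T0:  M=2  r_T0=2
   8) CAS  T3:  M=2  r_T3=0 ✗
   9) LOAD T3:  M=2  r_T3=2
  10) CAS  T0:  M=3  r_T0=2 ✓
  11) CAS  T2:  M=3  r_T2=1 ✗
  12) CAS  T3:  M=3  r_T3=2 ✗
  13) LOAD T2:  M=3  r_T2=3
  14) LOAD T3:  M=3  r_T3=3
  15) CAS  T3:  M=4  r_T3=3 ✓
  16) CAS  T2:  M=4  r_T2=3 ✗
  17) LOAD T2:  M=4  r_T2=4
  18) CAS  T2:  M=5  r_T2=4 ✓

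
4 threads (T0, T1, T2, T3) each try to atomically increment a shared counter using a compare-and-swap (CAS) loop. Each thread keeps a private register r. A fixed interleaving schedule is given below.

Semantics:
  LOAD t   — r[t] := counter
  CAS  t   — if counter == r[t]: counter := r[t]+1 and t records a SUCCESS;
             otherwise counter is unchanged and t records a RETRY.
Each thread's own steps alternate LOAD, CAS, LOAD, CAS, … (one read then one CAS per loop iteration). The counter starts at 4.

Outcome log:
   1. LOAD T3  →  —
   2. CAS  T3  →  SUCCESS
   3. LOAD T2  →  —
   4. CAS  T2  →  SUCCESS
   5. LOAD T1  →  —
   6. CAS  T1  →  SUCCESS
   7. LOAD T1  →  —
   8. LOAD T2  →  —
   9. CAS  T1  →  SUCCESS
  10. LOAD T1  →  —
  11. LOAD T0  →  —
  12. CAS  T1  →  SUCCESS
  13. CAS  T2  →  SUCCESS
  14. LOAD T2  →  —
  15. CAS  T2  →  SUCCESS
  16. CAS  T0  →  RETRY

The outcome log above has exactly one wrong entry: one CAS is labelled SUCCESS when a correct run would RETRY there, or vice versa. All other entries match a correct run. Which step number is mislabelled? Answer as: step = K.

Re-executing:
T3 LOAD — after: cnt=4, r=4 — load
T3 CAS — after: cnt=5, r=4 — ok
T2 LOAD — after: cnt=5, r=5 — load
T2 CAS — after: cnt=6, r=5 — ok
T1 LOAD — after: cnt=6, r=6 — load
T1 CAS — after: cnt=7, r=6 — ok
T1 LOAD — after: cnt=7, r=7 — load
T2 LOAD — after: cnt=7, r=7 — load
T1 CAS — after: cnt=8, r=7 — ok
T1 LOAD — after: cnt=8, r=8 — load
T0 LOAD — after: cnt=8, r=8 — load
T1 CAS — after: cnt=9, r=8 — ok
T2 CAS — after: cnt=9, r=7 — retry
T2 LOAD — after: cnt=9, r=9 — load
T2 CAS — after: cnt=10, r=9 — ok
T0 CAS — after: cnt=10, r=8 — retry
Mismatch at 13.

step = 13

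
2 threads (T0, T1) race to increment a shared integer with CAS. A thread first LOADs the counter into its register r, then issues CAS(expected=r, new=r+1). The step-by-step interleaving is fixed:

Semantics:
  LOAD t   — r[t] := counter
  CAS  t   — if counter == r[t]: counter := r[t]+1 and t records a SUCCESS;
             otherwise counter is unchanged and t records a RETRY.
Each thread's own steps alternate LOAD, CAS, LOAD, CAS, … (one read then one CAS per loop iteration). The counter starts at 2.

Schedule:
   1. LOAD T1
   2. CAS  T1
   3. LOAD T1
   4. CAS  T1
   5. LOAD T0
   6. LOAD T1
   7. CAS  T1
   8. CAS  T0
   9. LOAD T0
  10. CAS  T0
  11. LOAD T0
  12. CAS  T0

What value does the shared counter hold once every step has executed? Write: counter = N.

counter = 7

   1) LOAD T1:  M=2  r_T1=2
   2) CAS  T1:  M=3  r_T1=2 ✓
   3) LOAD T1:  M=3  r_T1=3
   4) CAS  T1:  M=4  r_T1=3 ✓
   5) LOAD T0:  M=4  r_T0=4
   6) LOAD T1:  M=4  r_T1=4
   7) CAS  T1:  M=5  r_T1=4 ✓
   8) CAS  T0:  M=5  r_T0=4 ✗
   9) LOAD T0:  M=5  r_T0=5
  10) CAS  T0:  M=6  r_T0=5 ✓
  11) LOAD T0:  M=6  r_T0=6
  12) CAS  T0:  M=7  r_T0=6 ✓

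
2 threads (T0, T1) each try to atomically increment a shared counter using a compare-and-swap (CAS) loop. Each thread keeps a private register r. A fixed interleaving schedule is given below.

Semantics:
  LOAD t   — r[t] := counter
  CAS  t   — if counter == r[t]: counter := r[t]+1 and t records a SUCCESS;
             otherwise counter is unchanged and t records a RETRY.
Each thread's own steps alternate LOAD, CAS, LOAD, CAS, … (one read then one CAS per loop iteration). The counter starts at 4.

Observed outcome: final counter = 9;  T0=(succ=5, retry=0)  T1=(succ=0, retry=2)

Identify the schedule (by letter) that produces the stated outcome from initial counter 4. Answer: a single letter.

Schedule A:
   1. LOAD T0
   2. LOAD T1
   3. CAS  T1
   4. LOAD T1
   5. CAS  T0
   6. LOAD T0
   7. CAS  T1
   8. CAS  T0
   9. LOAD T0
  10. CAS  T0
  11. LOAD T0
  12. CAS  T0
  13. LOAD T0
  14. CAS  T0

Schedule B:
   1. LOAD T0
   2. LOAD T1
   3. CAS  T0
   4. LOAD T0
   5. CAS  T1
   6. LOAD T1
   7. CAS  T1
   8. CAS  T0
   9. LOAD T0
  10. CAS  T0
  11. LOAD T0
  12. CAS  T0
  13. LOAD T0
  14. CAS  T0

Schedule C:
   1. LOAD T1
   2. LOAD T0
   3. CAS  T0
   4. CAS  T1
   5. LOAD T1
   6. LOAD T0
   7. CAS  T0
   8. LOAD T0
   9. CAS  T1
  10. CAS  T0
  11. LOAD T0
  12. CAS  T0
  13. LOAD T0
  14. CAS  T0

Simulating candidate C:
#1 T1 reads 4
#2 T0 reads 4
#3 T0 CAS(4→5) writes; counter now 5
#4 T1 CAS(4→5) fails; counter now 5
#5 T1 reads 5
#6 T0 reads 5
#7 T0 CAS(5→6) writes; counter now 6
#8 T0 reads 6
#9 T1 CAS(5→6) fails; counter now 6
#10 T0 CAS(6→7) writes; counter now 7
#11 T0 reads 7
#12 T0 CAS(7→8) writes; counter now 8
#13 T0 reads 8
#14 T0 CAS(8→9) writes; counter now 9

C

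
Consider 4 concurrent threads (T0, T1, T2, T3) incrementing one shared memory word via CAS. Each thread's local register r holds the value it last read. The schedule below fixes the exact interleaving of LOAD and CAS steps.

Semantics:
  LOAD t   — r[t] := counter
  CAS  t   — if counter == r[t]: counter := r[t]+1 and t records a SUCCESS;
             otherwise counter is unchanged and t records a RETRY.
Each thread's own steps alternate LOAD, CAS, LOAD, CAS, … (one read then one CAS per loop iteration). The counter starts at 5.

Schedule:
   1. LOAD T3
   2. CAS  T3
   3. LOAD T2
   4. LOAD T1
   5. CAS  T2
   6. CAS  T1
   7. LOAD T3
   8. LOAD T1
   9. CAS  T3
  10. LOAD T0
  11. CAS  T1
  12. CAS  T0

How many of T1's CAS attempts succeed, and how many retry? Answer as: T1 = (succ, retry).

step 1: T3 LOAD ⇒ load; ctr=5 reg=5
step 2: T3 CAS ⇒ ok; ctr=6 reg=5
step 3: T2 LOAD ⇒ load; ctr=6 reg=6
step 4: T1 LOAD ⇒ load; ctr=6 reg=6
step 5: T2 CAS ⇒ ok; ctr=7 reg=6
step 6: T1 CAS ⇒ retry; ctr=7 reg=6
step 7: T3 LOAD ⇒ load; ctr=7 reg=7
step 8: T1 LOAD ⇒ load; ctr=7 reg=7
step 9: T3 CAS ⇒ ok; ctr=8 reg=7
step 10: T0 LOAD ⇒ load; ctr=8 reg=8
step 11: T1 CAS ⇒ retry; ctr=8 reg=7
step 12: T0 CAS ⇒ ok; ctr=9 reg=8

T1 = (0, 2)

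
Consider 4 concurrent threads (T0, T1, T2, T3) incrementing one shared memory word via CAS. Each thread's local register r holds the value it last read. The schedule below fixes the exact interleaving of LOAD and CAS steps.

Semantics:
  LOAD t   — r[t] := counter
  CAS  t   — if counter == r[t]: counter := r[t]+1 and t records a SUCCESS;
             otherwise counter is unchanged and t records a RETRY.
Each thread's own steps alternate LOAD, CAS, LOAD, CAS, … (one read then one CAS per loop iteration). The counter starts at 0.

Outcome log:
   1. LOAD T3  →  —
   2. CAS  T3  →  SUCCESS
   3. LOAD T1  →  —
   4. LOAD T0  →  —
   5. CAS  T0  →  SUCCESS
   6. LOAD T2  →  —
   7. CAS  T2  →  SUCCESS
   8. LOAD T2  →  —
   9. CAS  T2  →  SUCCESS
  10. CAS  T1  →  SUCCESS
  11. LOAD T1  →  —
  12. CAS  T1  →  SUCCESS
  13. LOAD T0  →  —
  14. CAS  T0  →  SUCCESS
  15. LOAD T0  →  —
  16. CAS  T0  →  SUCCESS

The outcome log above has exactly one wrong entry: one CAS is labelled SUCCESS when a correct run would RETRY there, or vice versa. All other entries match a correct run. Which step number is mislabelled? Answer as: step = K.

Correct run:
T3 LOAD — after: cnt=0, r=0 — load
T3 CAS — after: cnt=1, r=0 — ok
T1 LOAD — after: cnt=1, r=1 — load
T0 LOAD — after: cnt=1, r=1 — load
T0 CAS — after: cnt=2, r=1 — ok
T2 LOAD — after: cnt=2, r=2 — load
T2 CAS — after: cnt=3, r=2 — ok
T2 LOAD — after: cnt=3, r=3 — load
T2 CAS — after: cnt=4, r=3 — ok
T1 CAS — after: cnt=4, r=1 — retry
T1 LOAD — after: cnt=4, r=4 — load
T1 CAS — after: cnt=5, r=4 — ok
T0 LOAD — after: cnt=5, r=5 — load
T0 CAS — after: cnt=6, r=5 — ok
T0 LOAD — after: cnt=6, r=6 — load
T0 CAS — after: cnt=7, r=6 — ok
Mismatch at 10.

step = 10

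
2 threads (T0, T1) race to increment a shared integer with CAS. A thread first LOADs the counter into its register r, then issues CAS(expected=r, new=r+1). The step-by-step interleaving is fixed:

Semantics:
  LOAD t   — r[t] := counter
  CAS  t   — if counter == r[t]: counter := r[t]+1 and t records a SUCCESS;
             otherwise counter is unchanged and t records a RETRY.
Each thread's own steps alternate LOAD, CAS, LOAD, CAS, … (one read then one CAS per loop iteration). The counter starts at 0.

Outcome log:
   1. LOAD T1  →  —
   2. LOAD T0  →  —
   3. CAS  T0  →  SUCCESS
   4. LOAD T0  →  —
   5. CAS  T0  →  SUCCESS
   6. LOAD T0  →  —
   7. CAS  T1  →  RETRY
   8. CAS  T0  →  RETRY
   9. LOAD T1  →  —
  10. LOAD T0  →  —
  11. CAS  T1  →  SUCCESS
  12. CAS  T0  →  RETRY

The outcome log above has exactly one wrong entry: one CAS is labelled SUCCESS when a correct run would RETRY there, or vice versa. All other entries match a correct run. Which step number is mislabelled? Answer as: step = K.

step = 8

Correct run:
T1 LOAD — after: cnt=0, r=0 — load
T0 LOAD — after: cnt=0, r=0 — load
T0 CAS — after: cnt=1, r=0 — ok
T0 LOAD — after: cnt=1, r=1 — load
T0 CAS — after: cnt=2, r=1 — ok
T0 LOAD — after: cnt=2, r=2 — load
T1 CAS — after: cnt=2, r=0 — retry
T0 CAS — after: cnt=3, r=2 — ok
T1 LOAD — after: cnt=3, r=3 — load
T0 LOAD — after: cnt=3, r=3 — load
T1 CAS — after: cnt=4, r=3 — ok
T0 CAS — after: cnt=4, r=3 — retry
Log disagrees first at step 8.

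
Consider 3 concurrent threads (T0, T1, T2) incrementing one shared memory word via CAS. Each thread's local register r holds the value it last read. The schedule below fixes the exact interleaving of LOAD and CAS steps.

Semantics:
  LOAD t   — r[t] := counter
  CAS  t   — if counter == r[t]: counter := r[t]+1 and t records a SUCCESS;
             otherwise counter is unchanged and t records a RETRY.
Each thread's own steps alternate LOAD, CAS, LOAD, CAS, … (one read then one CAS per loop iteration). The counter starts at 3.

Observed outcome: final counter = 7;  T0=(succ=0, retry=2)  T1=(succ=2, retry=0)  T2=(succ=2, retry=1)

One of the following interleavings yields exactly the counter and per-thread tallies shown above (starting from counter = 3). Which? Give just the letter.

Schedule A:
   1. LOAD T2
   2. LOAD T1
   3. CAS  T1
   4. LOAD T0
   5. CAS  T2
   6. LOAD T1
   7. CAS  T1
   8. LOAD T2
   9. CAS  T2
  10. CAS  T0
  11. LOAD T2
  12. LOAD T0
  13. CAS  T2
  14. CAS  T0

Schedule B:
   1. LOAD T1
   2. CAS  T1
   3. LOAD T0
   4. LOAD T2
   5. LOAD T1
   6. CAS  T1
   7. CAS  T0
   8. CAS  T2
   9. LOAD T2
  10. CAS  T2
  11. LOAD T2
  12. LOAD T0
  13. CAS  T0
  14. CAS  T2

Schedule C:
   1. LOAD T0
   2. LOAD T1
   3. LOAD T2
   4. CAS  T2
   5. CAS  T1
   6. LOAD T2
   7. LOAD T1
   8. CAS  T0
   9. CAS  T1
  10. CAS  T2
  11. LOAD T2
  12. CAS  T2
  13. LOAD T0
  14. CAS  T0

Simulating candidate A:
T2 LOAD — after: cnt=3, r=3 — load
T1 LOAD — after: cnt=3, r=3 — load
T1 CAS — after: cnt=4, r=3 — ok
T0 LOAD — after: cnt=4, r=4 — load
T2 CAS — after: cnt=4, r=3 — retry
T1 LOAD — after: cnt=4, r=4 — load
T1 CAS — after: cnt=5, r=4 — ok
T2 LOAD — after: cnt=5, r=5 — load
T2 CAS — after: cnt=6, r=5 — ok
T0 CAS — after: cnt=6, r=4 — retry
T2 LOAD — after: cnt=6, r=6 — load
T0 LOAD — after: cnt=6, r=6 — load
T2 CAS — after: cnt=7, r=6 — ok
T0 CAS — after: cnt=7, r=6 — retry

A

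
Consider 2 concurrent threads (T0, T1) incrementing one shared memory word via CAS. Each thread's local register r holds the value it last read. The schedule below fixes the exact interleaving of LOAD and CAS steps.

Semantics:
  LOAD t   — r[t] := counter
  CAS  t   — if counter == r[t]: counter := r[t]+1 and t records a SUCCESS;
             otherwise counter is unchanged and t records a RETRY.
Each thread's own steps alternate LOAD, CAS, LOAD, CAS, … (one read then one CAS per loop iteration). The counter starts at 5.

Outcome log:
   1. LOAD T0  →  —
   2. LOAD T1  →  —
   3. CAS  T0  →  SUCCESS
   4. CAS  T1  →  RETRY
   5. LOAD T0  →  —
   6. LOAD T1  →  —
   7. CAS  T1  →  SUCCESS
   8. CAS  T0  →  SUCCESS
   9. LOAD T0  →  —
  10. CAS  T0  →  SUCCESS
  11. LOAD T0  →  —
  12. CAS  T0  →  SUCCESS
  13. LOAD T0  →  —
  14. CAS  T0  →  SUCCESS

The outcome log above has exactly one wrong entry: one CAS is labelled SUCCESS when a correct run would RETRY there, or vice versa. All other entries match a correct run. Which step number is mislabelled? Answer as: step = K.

Reference trace:
step 1: T0 LOAD ⇒ load; ctr=5 reg=5
step 2: T1 LOAD ⇒ load; ctr=5 reg=5
step 3: T0 CAS ⇒ ok; ctr=6 reg=5
step 4: T1 CAS ⇒ retry; ctr=6 reg=5
step 5: T0 LOAD ⇒ load; ctr=6 reg=6
step 6: T1 LOAD ⇒ load; ctr=6 reg=6
step 7: T1 CAS ⇒ ok; ctr=7 reg=6
step 8: T0 CAS ⇒ retry; ctr=7 reg=6
step 9: T0 LOAD ⇒ load; ctr=7 reg=7
step 10: T0 CAS ⇒ ok; ctr=8 reg=7
step 11: T0 LOAD ⇒ load; ctr=8 reg=8
step 12: T0 CAS ⇒ ok; ctr=9 reg=8
step 13: T0 LOAD ⇒ load; ctr=9 reg=9
step 14: T0 CAS ⇒ ok; ctr=10 reg=9
Flip is step 8.

step = 8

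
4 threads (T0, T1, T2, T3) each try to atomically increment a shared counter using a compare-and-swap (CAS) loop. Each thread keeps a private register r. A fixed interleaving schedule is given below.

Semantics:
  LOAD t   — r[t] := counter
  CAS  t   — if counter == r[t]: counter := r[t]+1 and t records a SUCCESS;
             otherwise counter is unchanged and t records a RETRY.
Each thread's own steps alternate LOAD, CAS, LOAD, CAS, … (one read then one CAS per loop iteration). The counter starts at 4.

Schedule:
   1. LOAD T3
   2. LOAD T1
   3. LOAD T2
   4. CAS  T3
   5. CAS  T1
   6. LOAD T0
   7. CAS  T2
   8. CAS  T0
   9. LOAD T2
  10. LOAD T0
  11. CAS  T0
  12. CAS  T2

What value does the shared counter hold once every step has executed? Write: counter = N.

step 1: T3 LOAD ⇒ load; ctr=4 reg=4
step 2: T1 LOAD ⇒ load; ctr=4 reg=4
step 3: T2 LOAD ⇒ load; ctr=4 reg=4
step 4: T3 CAS ⇒ ok; ctr=5 reg=4
step 5: T1 CAS ⇒ retry; ctr=5 reg=4
step 6: T0 LOAD ⇒ load; ctr=5 reg=5
step 7: T2 CAS ⇒ retry; ctr=5 reg=4
step 8: T0 CAS ⇒ ok; ctr=6 reg=5
step 9: T2 LOAD ⇒ load; ctr=6 reg=6
step 10: T0 LOAD ⇒ load; ctr=6 reg=6
step 11: T0 CAS ⇒ ok; ctr=7 reg=6
step 12: T2 CAS ⇒ retry; ctr=7 reg=6

counter = 7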